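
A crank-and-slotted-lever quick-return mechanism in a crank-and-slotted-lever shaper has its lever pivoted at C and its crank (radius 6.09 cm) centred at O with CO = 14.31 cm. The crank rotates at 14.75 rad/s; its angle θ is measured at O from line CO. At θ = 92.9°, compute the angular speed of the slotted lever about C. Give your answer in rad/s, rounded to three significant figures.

2.07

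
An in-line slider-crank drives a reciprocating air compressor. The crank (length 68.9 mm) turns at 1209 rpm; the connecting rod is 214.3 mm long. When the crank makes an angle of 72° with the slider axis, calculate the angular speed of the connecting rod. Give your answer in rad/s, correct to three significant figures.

ω = 126.6 rad/s (converted from 1209 rpm).
The rod makes angle φ with the slider axis where L sinφ = r sinθ; differentiating, L cosφ·φ̇ = r ω cosθ.
L cosφ = √(L² − r² sin²θ) = 0.20404 m.
|ω_rod| = r ω |cosθ| / √(L² − r² sin²θ) = 0.0689·126.6·0.30902/0.20404 = 13.211 rad/s.

13.2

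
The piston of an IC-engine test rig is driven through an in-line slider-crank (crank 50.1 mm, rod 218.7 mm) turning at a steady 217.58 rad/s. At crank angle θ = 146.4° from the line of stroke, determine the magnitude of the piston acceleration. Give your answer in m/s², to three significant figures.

ω = 217.6 rad/s
x(θ) = r cosθ + √(L² − r² sin²θ); with ω constant, a = ω²·d²x/dθ².
d²x/dθ² = −r cosθ − r²(cos2θ)/√u − r⁴ sin²2θ/(4u^{3/2}),  u = L² − r² sin²θ = 0.047061 m².
Substituting r = 0.0501 m, L = 0.2187 m, θ = 146.4°: d²x/dθ² = +0.037115 m.
a = ω²·d²x/dθ² = (217.6)²·(+0.037115) = +1757 m/s²;  |a| = 1757 m/s².

1760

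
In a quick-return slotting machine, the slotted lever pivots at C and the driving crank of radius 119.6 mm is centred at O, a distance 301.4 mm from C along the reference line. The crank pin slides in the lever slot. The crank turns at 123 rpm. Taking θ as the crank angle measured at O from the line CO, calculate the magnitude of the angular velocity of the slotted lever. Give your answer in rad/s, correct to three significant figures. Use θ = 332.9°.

3.53

ω = 12.88 rad/s (from 123 rpm).
Crank pin A relative to C: A = (d + r cosθ, r sinθ); lever angle φ = atan2(r sinθ, d + r cosθ).
Differentiating tanφ: φ̇ = rω(d cosθ + r)/(d² + r² + 2dr cosθ).
d² + r² + 2dr cosθ = |CA|² = 0.169326 m²;  d cosθ + r = +0.38791 m.
|ω_lever| = |0.1196·12.88·+0.38791| / 0.169326 = 3.5292 rad/s.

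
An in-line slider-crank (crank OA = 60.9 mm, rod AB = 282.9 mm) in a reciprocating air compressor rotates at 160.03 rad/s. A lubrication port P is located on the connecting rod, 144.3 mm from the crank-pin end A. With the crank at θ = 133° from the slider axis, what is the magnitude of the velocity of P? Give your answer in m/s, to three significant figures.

ω = 160 rad/s.  Crank-pin speed |V_A| = rω = 9.7458 m/s, perpendicular to OA.
Rod angle: sinφ = −(r/L) sinθ ⇒ φ = -9.058°; ω_rod = −rω cosθ/√(L²−r²sin²θ) = +23.791 rad/s.
V_P = V_A + ω_rod × AP, with AP = 0.1443 m along the rod.
Components: V_Px = −rω sinθ − a·ω_rod·sinφ = -6.5871 m/s;  V_Py = rω cosθ + a·ω_rod·cosφ = -3.2564 m/s.
|V_P| = √(V_Px² + V_Py²) = 7.3481 m/s.

7.35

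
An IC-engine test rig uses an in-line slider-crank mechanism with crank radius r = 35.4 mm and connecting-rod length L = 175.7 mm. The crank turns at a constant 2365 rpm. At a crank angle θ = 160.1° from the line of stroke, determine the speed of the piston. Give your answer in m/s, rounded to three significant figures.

2.42

ω = 2π·2365/60 = 247.7 rad/s
For an in-line slider-crank, x = r cosθ + √(L² − r² sin²θ), so v = −rω sinθ·[1 + r cosθ/√(L² − r² sin²θ)].
With r = 0.0354 m, L = 0.1757 m, θ = 160.1°: √(L² − r² sin²θ) = 0.17529 m.
v = −0.0354·247.7·0.34038·[1 + 0.0354·-0.94029/0.17529] = -2.4175 m/s.
|v| = 2.4175 m/s.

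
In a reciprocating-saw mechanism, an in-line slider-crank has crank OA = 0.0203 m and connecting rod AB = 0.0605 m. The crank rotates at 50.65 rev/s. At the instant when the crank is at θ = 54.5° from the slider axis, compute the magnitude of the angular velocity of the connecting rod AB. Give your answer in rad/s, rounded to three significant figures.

64.5

ω = 318.2 rad/s (converted from 50.65 rev/s).
The rod makes angle φ with the slider axis where L sinφ = r sinθ; differentiating, L cosφ·φ̇ = r ω cosθ.
L cosφ = √(L² − r² sin²θ) = 0.058199 m.
|ω_rod| = r ω |cosθ| / √(L² − r² sin²θ) = 0.0203·318.2·0.58070/0.058199 = 64.461 rad/s.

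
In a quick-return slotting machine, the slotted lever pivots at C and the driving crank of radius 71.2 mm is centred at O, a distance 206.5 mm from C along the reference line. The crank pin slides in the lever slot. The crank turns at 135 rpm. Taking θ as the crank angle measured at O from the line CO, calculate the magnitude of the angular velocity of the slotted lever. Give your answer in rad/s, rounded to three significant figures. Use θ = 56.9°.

ω = 14.14 rad/s (from 135 rpm).
Crank pin A relative to C: A = (d + r cosθ, r sinθ); lever angle φ = atan2(r sinθ, d + r cosθ).
Differentiating tanφ: φ̇ = rω(d cosθ + r)/(d² + r² + 2dr cosθ).
d² + r² + 2dr cosθ = |CA|² = 0.0637701 m²;  d cosθ + r = +0.18397 m.
|ω_lever| = |0.0712·14.14·+0.18397| / 0.0637701 = 2.9038 rad/s.

2.90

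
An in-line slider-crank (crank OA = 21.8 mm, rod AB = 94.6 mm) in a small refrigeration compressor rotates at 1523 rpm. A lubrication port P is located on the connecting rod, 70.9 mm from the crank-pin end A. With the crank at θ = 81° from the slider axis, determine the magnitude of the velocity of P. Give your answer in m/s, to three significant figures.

ω = 159.5 rad/s.  Crank-pin speed |V_A| = rω = 3.4768 m/s, perpendicular to OA.
Rod angle: sinφ = −(r/L) sinθ ⇒ φ = -13.156°; ω_rod = −rω cosθ/√(L²−r²sin²θ) = -5.9044 rad/s.
V_P = V_A + ω_rod × AP, with AP = 0.0709 m along the rod.
Components: V_Px = −rω sinθ − a·ω_rod·sinφ = -3.5293 m/s;  V_Py = rω cosθ + a·ω_rod·cosφ = +0.13626 m/s.
|V_P| = √(V_Px² + V_Py²) = 3.5319 m/s.

3.53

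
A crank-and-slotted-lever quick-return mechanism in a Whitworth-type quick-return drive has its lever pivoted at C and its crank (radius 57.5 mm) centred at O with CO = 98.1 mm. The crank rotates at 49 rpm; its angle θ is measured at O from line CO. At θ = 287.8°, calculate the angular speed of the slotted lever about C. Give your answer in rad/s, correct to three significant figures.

ω = 5.131 rad/s (from 49 rpm).
Crank pin A relative to C: A = (d + r cosθ, r sinθ); lever angle φ = atan2(r sinθ, d + r cosθ).
Differentiating tanφ: φ̇ = rω(d cosθ + r)/(d² + r² + 2dr cosθ).
d² + r² + 2dr cosθ = |CA|² = 0.0163786 m²;  d cosθ + r = +0.087489 m.
|ω_lever| = |0.0575·5.131·+0.087489| / 0.0163786 = 1.576 rad/s.

1.58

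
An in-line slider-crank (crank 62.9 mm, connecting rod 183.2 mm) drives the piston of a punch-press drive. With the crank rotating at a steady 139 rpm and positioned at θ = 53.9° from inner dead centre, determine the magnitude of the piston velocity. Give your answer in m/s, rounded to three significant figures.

ω = 2π·139/60 = 14.56 rad/s
For an in-line slider-crank, x = r cosθ + √(L² − r² sin²θ), so v = −rω sinθ·[1 + r cosθ/√(L² − r² sin²θ)].
With r = 0.0629 m, L = 0.1832 m, θ = 53.9°: √(L² − r² sin²θ) = 0.17601 m.
v = −0.0629·14.56·0.80799·[1 + 0.0629·0.58920/0.17601] = -0.89554 m/s.
|v| = 0.89554 m/s.

0.896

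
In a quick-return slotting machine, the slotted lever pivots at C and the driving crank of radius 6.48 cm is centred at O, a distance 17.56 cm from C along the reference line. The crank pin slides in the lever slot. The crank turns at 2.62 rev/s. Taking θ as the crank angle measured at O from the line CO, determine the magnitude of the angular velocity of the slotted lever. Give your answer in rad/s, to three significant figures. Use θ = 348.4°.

4.41

ω = 16.46 rad/s (from 2.62 rev/s).
Crank pin A relative to C: A = (d + r cosθ, r sinθ); lever angle φ = atan2(r sinθ, d + r cosθ).
Differentiating tanφ: φ̇ = rω(d cosθ + r)/(d² + r² + 2dr cosθ).
d² + r² + 2dr cosθ = |CA|² = 0.0573273 m²;  d cosθ + r = +0.23681 m.
|ω_lever| = |0.0648·16.46·+0.23681| / 0.0573273 = 4.4066 rad/s.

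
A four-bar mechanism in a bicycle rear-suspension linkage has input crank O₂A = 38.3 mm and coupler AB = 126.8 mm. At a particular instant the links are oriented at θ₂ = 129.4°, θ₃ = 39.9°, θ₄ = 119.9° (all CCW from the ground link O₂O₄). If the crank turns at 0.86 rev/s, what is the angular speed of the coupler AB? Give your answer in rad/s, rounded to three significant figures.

ω₂ = 5.404 rad/s (from 0.86 rev/s).
Differentiating the loop-closure r₂e^{iθ₂}+r₃e^{iθ₃}=r₁+r₄e^{iθ₄} gives r₂ω₂e^{iθ₂}+r₃ω₃e^{iθ₃}=r₄ω₄e^{iθ₄}.
Eliminating the other unknown: ω₃ = r₂ω₂ sin(θ₄−θ₂) / [r₃ sin(θ₃−θ₄)].
Numerator sine = -0.16505; denominator sine = -0.98481.
Result = 0.0383·5.404·(-0.16505) / (0.1268·(-0.98481)) = +0.27354 rad/s; magnitude 0.27354 rad/s.

0.274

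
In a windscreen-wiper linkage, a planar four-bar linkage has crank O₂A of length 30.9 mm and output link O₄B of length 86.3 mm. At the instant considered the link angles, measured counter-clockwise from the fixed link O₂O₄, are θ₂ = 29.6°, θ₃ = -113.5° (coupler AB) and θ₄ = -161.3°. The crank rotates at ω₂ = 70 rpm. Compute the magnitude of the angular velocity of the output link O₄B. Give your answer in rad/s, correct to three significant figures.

2.13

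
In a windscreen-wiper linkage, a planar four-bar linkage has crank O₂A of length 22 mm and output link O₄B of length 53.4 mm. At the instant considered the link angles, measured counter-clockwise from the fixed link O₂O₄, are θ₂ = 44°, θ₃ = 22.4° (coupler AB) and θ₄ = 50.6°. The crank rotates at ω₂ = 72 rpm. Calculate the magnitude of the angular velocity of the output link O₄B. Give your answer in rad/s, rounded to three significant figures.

2.42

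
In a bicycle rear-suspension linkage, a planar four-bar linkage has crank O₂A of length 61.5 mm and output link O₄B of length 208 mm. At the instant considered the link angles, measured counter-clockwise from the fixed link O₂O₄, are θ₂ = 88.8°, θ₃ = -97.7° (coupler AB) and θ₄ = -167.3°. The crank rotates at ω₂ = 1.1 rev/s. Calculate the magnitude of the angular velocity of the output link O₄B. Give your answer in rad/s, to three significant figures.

0.247

ω₂ = 6.912 rad/s (from 1.1 rev/s).
Differentiating the loop-closure r₂e^{iθ₂}+r₃e^{iθ₃}=r₁+r₄e^{iθ₄} gives r₂ω₂e^{iθ₂}+r₃ω₃e^{iθ₃}=r₄ω₄e^{iθ₄}.
Eliminating the other unknown: ω₄ = r₂ω₂ sin(θ₂−θ₃) / [r₄ sin(θ₄−θ₃)].
Numerator sine = -0.11320; denominator sine = -0.93728.
Result = 0.0615·6.912·(-0.11320) / (0.208·(-0.93728)) = +0.24682 rad/s; magnitude 0.24682 rad/s.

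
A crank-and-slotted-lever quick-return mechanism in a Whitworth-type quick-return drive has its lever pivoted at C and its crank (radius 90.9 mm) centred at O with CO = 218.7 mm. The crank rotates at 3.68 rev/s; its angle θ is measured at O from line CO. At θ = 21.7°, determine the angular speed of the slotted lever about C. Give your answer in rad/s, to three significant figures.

6.64

ω = 23.12 rad/s (from 3.68 rev/s).
Crank pin A relative to C: A = (d + r cosθ, r sinθ); lever angle φ = atan2(r sinθ, d + r cosθ).
Differentiating tanφ: φ̇ = rω(d cosθ + r)/(d² + r² + 2dr cosθ).
d² + r² + 2dr cosθ = |CA|² = 0.0930345 m²;  d cosθ + r = +0.2941 m.
|ω_lever| = |0.0909·23.12·+0.2941| / 0.0930345 = 6.6442 rad/s.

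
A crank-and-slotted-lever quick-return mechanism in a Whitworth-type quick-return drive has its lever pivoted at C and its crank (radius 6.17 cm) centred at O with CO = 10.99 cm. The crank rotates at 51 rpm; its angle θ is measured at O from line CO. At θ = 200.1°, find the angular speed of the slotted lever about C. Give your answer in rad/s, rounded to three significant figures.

4.34

ω = 5.341 rad/s (from 51 rpm).
Crank pin A relative to C: A = (d + r cosθ, r sinθ); lever angle φ = atan2(r sinθ, d + r cosθ).
Differentiating tanφ: φ̇ = rω(d cosθ + r)/(d² + r² + 2dr cosθ).
d² + r² + 2dr cosθ = |CA|² = 0.00314922 m²;  d cosθ + r = -0.041506 m.
|ω_lever| = |0.0617·5.341·-0.041506| / 0.00314922 = 4.3431 rad/s.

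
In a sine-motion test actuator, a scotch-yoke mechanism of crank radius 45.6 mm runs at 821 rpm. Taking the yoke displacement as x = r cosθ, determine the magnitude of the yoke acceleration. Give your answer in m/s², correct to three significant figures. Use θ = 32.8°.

283

ω = 85.97 rad/s (from 821 rpm).
x = r cosθ ⇒ ẍ = −rω² cosθ (ω constant).
|a| = rω²|cosθ| = 0.0456·(85.97)²·|cos 32.8°| = 283.32 m/s².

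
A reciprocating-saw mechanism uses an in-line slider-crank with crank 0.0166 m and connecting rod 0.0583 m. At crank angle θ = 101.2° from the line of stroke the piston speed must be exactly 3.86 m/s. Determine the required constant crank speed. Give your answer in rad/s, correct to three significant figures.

For an in-line slider-crank, |v_piston| = rω|sinθ|·[1 + r cosθ/√(L² − r² sin²θ)].
With r = 0.0166 m, L = 0.0583 m, θ = 101.2°: the bracketed kinematic factor |dx/dθ| = 0.015346 m.
ω = v/|dx/dθ| = 3.86/0.015346 = 251.53 rad/s.

252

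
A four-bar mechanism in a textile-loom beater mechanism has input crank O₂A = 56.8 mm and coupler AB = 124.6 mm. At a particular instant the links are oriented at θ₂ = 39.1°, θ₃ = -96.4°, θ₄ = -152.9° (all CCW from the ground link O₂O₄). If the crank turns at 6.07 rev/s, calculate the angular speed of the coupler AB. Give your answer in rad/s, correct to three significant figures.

ω₂ = 38.14 rad/s (from 6.07 rev/s).
Differentiating the loop-closure r₂e^{iθ₂}+r₃e^{iθ₃}=r₁+r₄e^{iθ₄} gives r₂ω₂e^{iθ₂}+r₃ω₃e^{iθ₃}=r₄ω₄e^{iθ₄}.
Eliminating the other unknown: ω₃ = r₂ω₂ sin(θ₄−θ₂) / [r₃ sin(θ₃−θ₄)].
Numerator sine = +0.20791; denominator sine = +0.83389.
Result = 0.0568·38.14·(+0.20791) / (0.1246·(+0.83389)) = +4.3348 rad/s; magnitude 4.3348 rad/s.

4.33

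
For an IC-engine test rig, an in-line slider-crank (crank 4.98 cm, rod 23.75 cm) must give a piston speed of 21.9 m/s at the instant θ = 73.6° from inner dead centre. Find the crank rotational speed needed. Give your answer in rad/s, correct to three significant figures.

For an in-line slider-crank, |v_piston| = rω|sinθ|·[1 + r cosθ/√(L² − r² sin²θ)].
With r = 0.0498 m, L = 0.2375 m, θ = 73.6°: the bracketed kinematic factor |dx/dθ| = 0.050661 m.
ω = v/|dx/dθ| = 21.9/0.050661 = 432.28 rad/s.

432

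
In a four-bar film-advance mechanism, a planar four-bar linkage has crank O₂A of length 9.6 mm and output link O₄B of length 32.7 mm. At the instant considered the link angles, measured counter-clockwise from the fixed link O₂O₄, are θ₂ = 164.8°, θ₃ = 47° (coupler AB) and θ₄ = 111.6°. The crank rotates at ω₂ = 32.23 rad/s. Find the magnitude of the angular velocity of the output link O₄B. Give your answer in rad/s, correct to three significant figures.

ω₂ = 32.23 rad/s
Differentiating the loop-closure r₂e^{iθ₂}+r₃e^{iθ₃}=r₁+r₄e^{iθ₄} gives r₂ω₂e^{iθ₂}+r₃ω₃e^{iθ₃}=r₄ω₄e^{iθ₄}.
Eliminating the other unknown: ω₄ = r₂ω₂ sin(θ₂−θ₃) / [r₄ sin(θ₄−θ₃)].
Numerator sine = +0.88458; denominator sine = +0.90334.
Result = 0.0096·32.23·(+0.88458) / (0.0327·(+0.90334)) = +9.2656 rad/s; magnitude 9.2656 rad/s.

9.27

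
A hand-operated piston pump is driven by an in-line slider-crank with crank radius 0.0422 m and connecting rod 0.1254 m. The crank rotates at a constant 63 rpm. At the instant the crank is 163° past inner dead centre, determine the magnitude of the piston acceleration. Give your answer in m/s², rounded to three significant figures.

1.24

ω = 2π·63/60 = 6.597 rad/s
x(θ) = r cosθ + √(L² − r² sin²θ); with ω constant, a = ω²·d²x/dθ².
d²x/dθ² = −r cosθ − r²(cos2θ)/√u − r⁴ sin²2θ/(4u^{3/2}),  u = L² − r² sin²θ = 0.0155729 m².
Substituting r = 0.0422 m, L = 0.1254 m, θ = 163°: d²x/dθ² = +0.028398 m.
a = ω²·d²x/dθ² = (6.597)²·(+0.028398) = +1.236 m/s²;  |a| = 1.236 m/s².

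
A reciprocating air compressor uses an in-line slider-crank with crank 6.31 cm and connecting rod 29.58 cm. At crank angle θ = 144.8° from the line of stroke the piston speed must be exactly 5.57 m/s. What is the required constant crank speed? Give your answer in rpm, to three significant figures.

For an in-line slider-crank, |v_piston| = rω|sinθ|·[1 + r cosθ/√(L² − r² sin²θ)].
With r = 0.0631 m, L = 0.2958 m, θ = 144.8°: the bracketed kinematic factor |dx/dθ| = 0.029984 m.
ω = v/|dx/dθ| = 5.57/0.029984 = 185.76 rad/s.
N = 60ω/(2π) = 1773.9 rpm.

1770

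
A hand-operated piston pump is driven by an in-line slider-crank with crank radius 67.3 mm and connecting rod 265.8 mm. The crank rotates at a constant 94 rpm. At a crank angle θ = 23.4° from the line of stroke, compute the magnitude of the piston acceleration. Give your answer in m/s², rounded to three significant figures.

ω = 2π·94/60 = 9.844 rad/s
x(θ) = r cosθ + √(L² − r² sin²θ); with ω constant, a = ω²·d²x/dθ².
d²x/dθ² = −r cosθ − r²(cos2θ)/√u − r⁴ sin²2θ/(4u^{3/2}),  u = L² − r² sin²θ = 0.0699353 m².
Substituting r = 0.0673 m, L = 0.2658 m, θ = 23.4°: d²x/dθ² = -0.073637 m.
a = ω²·d²x/dθ² = (9.844)²·(-0.073637) = -7.1352 m/s²;  |a| = 7.1352 m/s².

7.14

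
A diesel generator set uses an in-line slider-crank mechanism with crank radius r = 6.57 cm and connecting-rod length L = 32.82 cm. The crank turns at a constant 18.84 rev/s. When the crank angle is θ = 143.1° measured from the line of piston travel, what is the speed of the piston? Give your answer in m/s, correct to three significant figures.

3.92

ω = 2π·18.8 = 118.4 rad/s
For an in-line slider-crank, x = r cosθ + √(L² − r² sin²θ), so v = −rω sinθ·[1 + r cosθ/√(L² − r² sin²θ)].
With r = 0.0657 m, L = 0.3282 m, θ = 143.1°: √(L² − r² sin²θ) = 0.32582 m.
v = −0.0657·118.4·0.60042·[1 + 0.0657·-0.79968/0.32582] = -3.9166 m/s.
|v| = 3.9166 m/s.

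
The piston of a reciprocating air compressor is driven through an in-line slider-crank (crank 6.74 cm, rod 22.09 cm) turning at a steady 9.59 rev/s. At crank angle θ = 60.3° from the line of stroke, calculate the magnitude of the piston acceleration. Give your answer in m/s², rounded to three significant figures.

83.3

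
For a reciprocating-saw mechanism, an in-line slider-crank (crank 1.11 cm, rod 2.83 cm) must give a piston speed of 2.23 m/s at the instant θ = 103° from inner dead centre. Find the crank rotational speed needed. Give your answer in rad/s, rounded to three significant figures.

228

For an in-line slider-crank, |v_piston| = rω|sinθ|·[1 + r cosθ/√(L² − r² sin²θ)].
With r = 0.0111 m, L = 0.0283 m, θ = 103°: the bracketed kinematic factor |dx/dθ| = 0.0097828 m.
ω = v/|dx/dθ| = 2.23/0.0097828 = 227.95 rad/s.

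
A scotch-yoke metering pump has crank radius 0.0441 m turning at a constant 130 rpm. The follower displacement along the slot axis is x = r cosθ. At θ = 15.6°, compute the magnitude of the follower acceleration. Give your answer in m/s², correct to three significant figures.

7.87

ω = 13.61 rad/s (from 130 rpm).
x = r cosθ ⇒ ẍ = −rω² cosθ (ω constant).
|a| = rω²|cosθ| = 0.0441·(13.61)²·|cos 15.6°| = 7.8719 m/s².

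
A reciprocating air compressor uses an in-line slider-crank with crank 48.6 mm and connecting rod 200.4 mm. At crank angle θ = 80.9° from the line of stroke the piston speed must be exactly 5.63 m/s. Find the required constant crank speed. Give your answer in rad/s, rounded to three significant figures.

113

For an in-line slider-crank, |v_piston| = rω|sinθ|·[1 + r cosθ/√(L² − r² sin²θ)].
With r = 0.0486 m, L = 0.2004 m, θ = 80.9°: the bracketed kinematic factor |dx/dθ| = 0.049884 m.
ω = v/|dx/dθ| = 5.63/0.049884 = 112.86 rad/s.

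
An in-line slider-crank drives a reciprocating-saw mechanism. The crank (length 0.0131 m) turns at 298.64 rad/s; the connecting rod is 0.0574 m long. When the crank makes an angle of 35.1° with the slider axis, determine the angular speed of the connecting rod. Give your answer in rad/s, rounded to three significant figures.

ω = 298.6 rad/s
The rod makes angle φ with the slider axis where L sinφ = r sinθ; differentiating, L cosφ·φ̇ = r ω cosθ.
L cosφ = √(L² − r² sin²θ) = 0.056904 m.
|ω_rod| = r ω |cosθ| / √(L² − r² sin²θ) = 0.0131·298.6·0.81815/0.056904 = 56.249 rad/s.

56.2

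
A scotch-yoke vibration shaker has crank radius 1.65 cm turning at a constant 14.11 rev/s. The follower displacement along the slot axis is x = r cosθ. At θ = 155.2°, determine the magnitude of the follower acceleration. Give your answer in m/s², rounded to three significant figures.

118

ω = 88.66 rad/s (from 14.11 rev/s).
x = r cosθ ⇒ ẍ = −rω² cosθ (ω constant).
|a| = rω²|cosθ| = 0.0165·(88.66)²·|cos 155.2°| = 117.73 m/s².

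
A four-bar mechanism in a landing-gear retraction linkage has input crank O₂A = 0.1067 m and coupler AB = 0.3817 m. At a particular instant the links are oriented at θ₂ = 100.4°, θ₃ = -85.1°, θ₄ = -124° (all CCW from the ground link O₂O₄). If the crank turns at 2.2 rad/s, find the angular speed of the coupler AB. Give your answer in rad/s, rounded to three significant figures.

ω₂ = 2.2 rad/s
Differentiating the loop-closure r₂e^{iθ₂}+r₃e^{iθ₃}=r₁+r₄e^{iθ₄} gives r₂ω₂e^{iθ₂}+r₃ω₃e^{iθ₃}=r₄ω₄e^{iθ₄}.
Eliminating the other unknown: ω₃ = r₂ω₂ sin(θ₄−θ₂) / [r₃ sin(θ₃−θ₄)].
Numerator sine = +0.69966; denominator sine = +0.62796.
Result = 0.1067·2.2·(+0.69966) / (0.3817·(+0.62796)) = +0.6852 rad/s; magnitude 0.6852 rad/s.

0.685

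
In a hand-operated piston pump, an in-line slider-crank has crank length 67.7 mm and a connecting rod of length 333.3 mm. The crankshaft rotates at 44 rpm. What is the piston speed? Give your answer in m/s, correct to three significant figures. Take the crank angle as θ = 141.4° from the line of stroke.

0.163

ω = 2π·44/60 = 4.608 rad/s
For an in-line slider-crank, x = r cosθ + √(L² − r² sin²θ), so v = −rω sinθ·[1 + r cosθ/√(L² − r² sin²θ)].
With r = 0.0677 m, L = 0.3333 m, θ = 141.4°: √(L² − r² sin²θ) = 0.33061 m.
v = −0.0677·4.608·0.62388·[1 + 0.0677·-0.78152/0.33061] = -0.16347 m/s.
|v| = 0.16347 m/s.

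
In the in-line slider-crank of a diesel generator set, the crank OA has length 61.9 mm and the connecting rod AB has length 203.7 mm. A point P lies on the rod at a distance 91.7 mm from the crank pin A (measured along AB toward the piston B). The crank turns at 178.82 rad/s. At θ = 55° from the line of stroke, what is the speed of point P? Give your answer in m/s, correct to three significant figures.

10.4

ω = 178.8 rad/s.  Crank-pin speed |V_A| = rω = 11.069 m/s, perpendicular to OA.
Rod angle: sinφ = −(r/L) sinθ ⇒ φ = -14.414°; ω_rod = −rω cosθ/√(L²−r²sin²θ) = -32.181 rad/s.
V_P = V_A + ω_rod × AP, with AP = 0.0917 m along the rod.
Components: V_Px = −rω sinθ − a·ω_rod·sinφ = -9.8017 m/s;  V_Py = rω cosθ + a·ω_rod·cosφ = +3.4908 m/s.
|V_P| = √(V_Px² + V_Py²) = 10.405 m/s.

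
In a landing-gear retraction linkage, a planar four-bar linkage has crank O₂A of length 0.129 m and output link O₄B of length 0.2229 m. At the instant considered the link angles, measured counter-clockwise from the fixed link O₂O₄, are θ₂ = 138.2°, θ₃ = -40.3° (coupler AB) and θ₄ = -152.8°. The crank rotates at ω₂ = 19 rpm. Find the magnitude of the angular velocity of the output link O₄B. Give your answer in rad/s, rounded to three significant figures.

ω₂ = 1.99 rad/s (from 19 rpm).
Differentiating the loop-closure r₂e^{iθ₂}+r₃e^{iθ₃}=r₁+r₄e^{iθ₄} gives r₂ω₂e^{iθ₂}+r₃ω₃e^{iθ₃}=r₄ω₄e^{iθ₄}.
Eliminating the other unknown: ω₄ = r₂ω₂ sin(θ₂−θ₃) / [r₄ sin(θ₄−θ₃)].
Numerator sine = +0.02618; denominator sine = -0.92388.
Result = 0.129·1.99·(+0.02618) / (0.2229·(-0.92388)) = -0.032626 rad/s; magnitude 0.032626 rad/s.

0.0326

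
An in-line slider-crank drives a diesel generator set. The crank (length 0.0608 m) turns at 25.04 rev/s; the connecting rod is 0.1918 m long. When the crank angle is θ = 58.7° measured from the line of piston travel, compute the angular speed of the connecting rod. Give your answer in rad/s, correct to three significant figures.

26.9

ω = 157.3 rad/s (converted from 25.04 rev/s).
The rod makes angle φ with the slider axis where L sinφ = r sinθ; differentiating, L cosφ·φ̇ = r ω cosθ.
L cosφ = √(L² − r² sin²θ) = 0.18463 m.
|ω_rod| = r ω |cosθ| / √(L² − r² sin²θ) = 0.0608·157.3·0.51952/0.18463 = 26.916 rad/s.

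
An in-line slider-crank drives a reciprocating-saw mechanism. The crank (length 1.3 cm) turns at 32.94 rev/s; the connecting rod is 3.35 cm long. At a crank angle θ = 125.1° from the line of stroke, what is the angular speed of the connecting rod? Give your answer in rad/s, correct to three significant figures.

ω = 207 rad/s (converted from 32.94 rev/s).
The rod makes angle φ with the slider axis where L sinφ = r sinθ; differentiating, L cosφ·φ̇ = r ω cosθ.
L cosφ = √(L² − r² sin²θ) = 0.031767 m.
|ω_rod| = r ω |cosθ| / √(L² − r² sin²θ) = 0.013·207·0.57501/0.031767 = 48.702 rad/s.

48.7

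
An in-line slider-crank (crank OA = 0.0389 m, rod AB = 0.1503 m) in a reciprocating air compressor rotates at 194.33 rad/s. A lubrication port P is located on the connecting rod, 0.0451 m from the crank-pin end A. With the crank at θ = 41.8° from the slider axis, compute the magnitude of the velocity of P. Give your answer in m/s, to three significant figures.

6.63

ω = 194.3 rad/s.  Crank-pin speed |V_A| = rω = 7.5594 m/s, perpendicular to OA.
Rod angle: sinφ = −(r/L) sinθ ⇒ φ = -9.934°; ω_rod = −rω cosθ/√(L²−r²sin²θ) = -38.065 rad/s.
V_P = V_A + ω_rod × AP, with AP = 0.0451 m along the rod.
Components: V_Px = −rω sinθ − a·ω_rod·sinφ = -5.3348 m/s;  V_Py = rω cosθ + a·ω_rod·cosφ = +3.9444 m/s.
|V_P| = √(V_Px² + V_Py²) = 6.6346 m/s.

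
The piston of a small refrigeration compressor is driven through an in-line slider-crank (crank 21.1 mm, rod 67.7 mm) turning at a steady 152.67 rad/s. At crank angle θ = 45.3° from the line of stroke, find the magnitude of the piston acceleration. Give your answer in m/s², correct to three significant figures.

ω = 152.7 rad/s
x(θ) = r cosθ + √(L² − r² sin²θ); with ω constant, a = ω²·d²x/dθ².
d²x/dθ² = −r cosθ − r²(cos2θ)/√u − r⁴ sin²2θ/(4u^{3/2}),  u = L² − r² sin²θ = 0.00435835 m².
Substituting r = 0.0211 m, L = 0.0677 m, θ = 45.3°: d²x/dθ² = -0.014943 m.
a = ω²·d²x/dθ² = (152.7)²·(-0.014943) = -348.3 m/s²;  |a| = 348.3 m/s².

348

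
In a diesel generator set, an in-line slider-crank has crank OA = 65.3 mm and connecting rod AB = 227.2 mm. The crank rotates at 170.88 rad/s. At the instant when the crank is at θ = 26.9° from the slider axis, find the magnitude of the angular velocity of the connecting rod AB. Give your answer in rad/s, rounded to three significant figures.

ω = 170.9 rad/s
The rod makes angle φ with the slider axis where L sinφ = r sinθ; differentiating, L cosφ·φ̇ = r ω cosθ.
L cosφ = √(L² − r² sin²θ) = 0.22527 m.
|ω_rod| = r ω |cosθ| / √(L² − r² sin²θ) = 0.0653·170.9·0.89180/0.22527 = 44.174 rad/s.

44.2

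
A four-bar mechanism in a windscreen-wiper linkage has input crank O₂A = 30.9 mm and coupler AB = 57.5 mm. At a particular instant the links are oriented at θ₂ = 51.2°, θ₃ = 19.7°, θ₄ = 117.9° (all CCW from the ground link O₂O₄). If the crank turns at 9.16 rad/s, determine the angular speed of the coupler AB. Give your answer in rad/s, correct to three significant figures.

4.57

ω₂ = 9.16 rad/s
Differentiating the loop-closure r₂e^{iθ₂}+r₃e^{iθ₃}=r₁+r₄e^{iθ₄} gives r₂ω₂e^{iθ₂}+r₃ω₃e^{iθ₃}=r₄ω₄e^{iθ₄}.
Eliminating the other unknown: ω₃ = r₂ω₂ sin(θ₄−θ₂) / [r₃ sin(θ₃−θ₄)].
Numerator sine = +0.91845; denominator sine = -0.98978.
Result = 0.0309·9.16·(+0.91845) / (0.0575·(-0.98978)) = -4.5678 rad/s; magnitude 4.5678 rad/s.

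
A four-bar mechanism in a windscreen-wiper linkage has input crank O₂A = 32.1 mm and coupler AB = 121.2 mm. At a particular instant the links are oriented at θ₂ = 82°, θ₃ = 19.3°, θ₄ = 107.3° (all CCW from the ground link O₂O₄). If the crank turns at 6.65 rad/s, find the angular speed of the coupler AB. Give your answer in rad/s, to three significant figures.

0.753

ω₂ = 6.65 rad/s
Differentiating the loop-closure r₂e^{iθ₂}+r₃e^{iθ₃}=r₁+r₄e^{iθ₄} gives r₂ω₂e^{iθ₂}+r₃ω₃e^{iθ₃}=r₄ω₄e^{iθ₄}.
Eliminating the other unknown: ω₃ = r₂ω₂ sin(θ₄−θ₂) / [r₃ sin(θ₃−θ₄)].
Numerator sine = +0.42736; denominator sine = -0.99939.
Result = 0.0321·6.65·(+0.42736) / (0.1212·(-0.99939)) = -0.75315 rad/s; magnitude 0.75315 rad/s.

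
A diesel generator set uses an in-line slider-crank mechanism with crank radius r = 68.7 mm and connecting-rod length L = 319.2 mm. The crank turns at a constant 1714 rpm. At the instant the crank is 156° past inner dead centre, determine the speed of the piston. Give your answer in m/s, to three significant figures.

4.03

ω = 2π·1714/60 = 179.5 rad/s
For an in-line slider-crank, x = r cosθ + √(L² − r² sin²θ), so v = −rω sinθ·[1 + r cosθ/√(L² − r² sin²θ)].
With r = 0.0687 m, L = 0.3192 m, θ = 156°: √(L² − r² sin²θ) = 0.31797 m.
v = −0.0687·179.5·0.40674·[1 + 0.0687·-0.91355/0.31797] = -4.0255 m/s.
|v| = 4.0255 m/s.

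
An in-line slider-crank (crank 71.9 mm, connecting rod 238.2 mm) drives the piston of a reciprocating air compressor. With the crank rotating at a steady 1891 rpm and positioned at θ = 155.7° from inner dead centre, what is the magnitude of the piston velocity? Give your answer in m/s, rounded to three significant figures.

ω = 2π·1891/60 = 198 rad/s
For an in-line slider-crank, x = r cosθ + √(L² − r² sin²θ), so v = −rω sinθ·[1 + r cosθ/√(L² − r² sin²θ)].
With r = 0.0719 m, L = 0.2382 m, θ = 155.7°: √(L² − r² sin²θ) = 0.23636 m.
v = −0.0719·198·0.41151·[1 + 0.0719·-0.91140/0.23636] = -4.2347 m/s.
|v| = 4.2347 m/s.

4.23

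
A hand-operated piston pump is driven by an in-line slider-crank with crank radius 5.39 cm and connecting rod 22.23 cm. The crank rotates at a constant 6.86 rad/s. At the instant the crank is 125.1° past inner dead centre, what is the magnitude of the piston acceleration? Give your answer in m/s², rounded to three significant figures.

1.66

ω = 6.86 rad/s
x(θ) = r cosθ + √(L² − r² sin²θ); with ω constant, a = ω²·d²x/dθ².
d²x/dθ² = −r cosθ − r²(cos2θ)/√u − r⁴ sin²2θ/(4u^{3/2}),  u = L² − r² sin²θ = 0.0474726 m².
Substituting r = 0.0539 m, L = 0.2223 m, θ = 125.1°: d²x/dθ² = +0.035329 m.
a = ω²·d²x/dθ² = (6.86)²·(+0.035329) = +1.6626 m/s²;  |a| = 1.6626 m/s².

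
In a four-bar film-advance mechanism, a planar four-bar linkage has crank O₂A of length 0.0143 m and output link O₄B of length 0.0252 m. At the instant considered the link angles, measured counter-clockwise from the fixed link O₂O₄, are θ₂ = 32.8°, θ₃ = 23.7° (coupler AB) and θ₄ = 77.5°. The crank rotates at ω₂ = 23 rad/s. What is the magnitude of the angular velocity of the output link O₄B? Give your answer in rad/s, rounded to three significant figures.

2.56

ω₂ = 23 rad/s
Differentiating the loop-closure r₂e^{iθ₂}+r₃e^{iθ₃}=r₁+r₄e^{iθ₄} gives r₂ω₂e^{iθ₂}+r₃ω₃e^{iθ₃}=r₄ω₄e^{iθ₄}.
Eliminating the other unknown: ω₄ = r₂ω₂ sin(θ₂−θ₃) / [r₄ sin(θ₄−θ₃)].
Numerator sine = +0.15816; denominator sine = +0.80696.
Result = 0.0143·23·(+0.15816) / (0.0252·(+0.80696)) = +2.558 rad/s; magnitude 2.558 rad/s.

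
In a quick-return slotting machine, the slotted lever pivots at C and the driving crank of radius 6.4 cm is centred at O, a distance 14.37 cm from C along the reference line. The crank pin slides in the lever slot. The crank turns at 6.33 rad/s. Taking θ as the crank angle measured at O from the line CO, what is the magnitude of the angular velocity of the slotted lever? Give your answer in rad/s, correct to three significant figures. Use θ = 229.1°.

0.960

ω = 6.33 rad/s
Crank pin A relative to C: A = (d + r cosθ, r sinθ); lever angle φ = atan2(r sinθ, d + r cosθ).
Differentiating tanφ: φ̇ = rω(d cosθ + r)/(d² + r² + 2dr cosθ).
d² + r² + 2dr cosθ = |CA|² = 0.0127026 m²;  d cosθ + r = -0.030086 m.
|ω_lever| = |0.064·6.33·-0.030086| / 0.0127026 = 0.95953 rad/s.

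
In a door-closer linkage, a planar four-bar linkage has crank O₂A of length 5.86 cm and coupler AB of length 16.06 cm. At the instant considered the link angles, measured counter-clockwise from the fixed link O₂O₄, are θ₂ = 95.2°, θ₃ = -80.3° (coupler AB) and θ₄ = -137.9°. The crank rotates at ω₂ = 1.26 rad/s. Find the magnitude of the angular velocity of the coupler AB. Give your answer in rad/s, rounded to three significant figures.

ω₂ = 1.26 rad/s
Differentiating the loop-closure r₂e^{iθ₂}+r₃e^{iθ₃}=r₁+r₄e^{iθ₄} gives r₂ω₂e^{iθ₂}+r₃ω₃e^{iθ₃}=r₄ω₄e^{iθ₄}.
Eliminating the other unknown: ω₃ = r₂ω₂ sin(θ₄−θ₂) / [r₃ sin(θ₃−θ₄)].
Numerator sine = +0.79968; denominator sine = +0.84433.
Result = 0.0586·1.26·(+0.79968) / (0.1606·(+0.84433)) = +0.43544 rad/s; magnitude 0.43544 rad/s.

0.435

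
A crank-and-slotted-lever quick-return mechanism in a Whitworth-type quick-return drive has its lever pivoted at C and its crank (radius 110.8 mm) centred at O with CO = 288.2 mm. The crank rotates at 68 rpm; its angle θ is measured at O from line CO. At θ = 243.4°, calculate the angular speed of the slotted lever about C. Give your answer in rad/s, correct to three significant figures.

ω = 7.121 rad/s (from 68 rpm).
Crank pin A relative to C: A = (d + r cosθ, r sinθ); lever angle φ = atan2(r sinθ, d + r cosθ).
Differentiating tanφ: φ̇ = rω(d cosθ + r)/(d² + r² + 2dr cosθ).
d² + r² + 2dr cosθ = |CA|² = 0.0667397 m²;  d cosθ + r = -0.018244 m.
|ω_lever| = |0.1108·7.121·-0.018244| / 0.0667397 = 0.21568 rad/s.

0.216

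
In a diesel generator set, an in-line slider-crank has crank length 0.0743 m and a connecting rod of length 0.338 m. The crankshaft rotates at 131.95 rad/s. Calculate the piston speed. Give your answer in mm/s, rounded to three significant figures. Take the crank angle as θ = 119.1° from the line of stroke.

ω = 131.9 rad/s
For an in-line slider-crank, x = r cosθ + √(L² − r² sin²θ), so v = −rω sinθ·[1 + r cosθ/√(L² − r² sin²θ)].
With r = 0.0743 m, L = 0.338 m, θ = 119.1°: √(L² − r² sin²θ) = 0.33171 m.
v = −0.0743·131.9·0.87377·[1 + 0.0743·-0.48634/0.33171] = -7.6332 m/s.
|v| = 7.6332 m/s = 7633.2 mm/s.

7630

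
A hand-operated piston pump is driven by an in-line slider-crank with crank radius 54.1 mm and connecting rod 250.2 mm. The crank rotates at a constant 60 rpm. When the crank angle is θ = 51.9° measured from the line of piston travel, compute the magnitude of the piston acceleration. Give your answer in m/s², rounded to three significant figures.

1.21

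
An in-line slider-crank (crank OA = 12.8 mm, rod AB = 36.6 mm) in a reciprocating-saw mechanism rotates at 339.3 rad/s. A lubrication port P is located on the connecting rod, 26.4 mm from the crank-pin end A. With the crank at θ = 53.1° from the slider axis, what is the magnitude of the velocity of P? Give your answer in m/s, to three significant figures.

ω = 339.3 rad/s.  Crank-pin speed |V_A| = rω = 4.343 m/s, perpendicular to OA.
Rod angle: sinφ = −(r/L) sinθ ⇒ φ = -16.241°; ω_rod = −rω cosθ/√(L²−r²sin²θ) = -74.208 rad/s.
V_P = V_A + ω_rod × AP, with AP = 0.0264 m along the rod.
Components: V_Px = −rω sinθ − a·ω_rod·sinφ = -4.021 m/s;  V_Py = rω cosθ + a·ω_rod·cosφ = +0.72672 m/s.
|V_P| = √(V_Px² + V_Py²) = 4.0861 m/s.

4.09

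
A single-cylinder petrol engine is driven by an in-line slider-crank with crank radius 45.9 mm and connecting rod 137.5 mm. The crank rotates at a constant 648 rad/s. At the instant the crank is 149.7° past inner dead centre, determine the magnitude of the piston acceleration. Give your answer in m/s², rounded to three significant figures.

13300

ω = 648 rad/s
x(θ) = r cosθ + √(L² − r² sin²θ); with ω constant, a = ω²·d²x/dθ².
d²x/dθ² = −r cosθ − r²(cos2θ)/√u − r⁴ sin²2θ/(4u^{3/2}),  u = L² − r² sin²θ = 0.01837 m².
Substituting r = 0.0459 m, L = 0.1375 m, θ = 149.7°: d²x/dθ² = +0.031661 m.
a = ω²·d²x/dθ² = (648)²·(+0.031661) = +13295 m/s²;  |a| = 13295 m/s².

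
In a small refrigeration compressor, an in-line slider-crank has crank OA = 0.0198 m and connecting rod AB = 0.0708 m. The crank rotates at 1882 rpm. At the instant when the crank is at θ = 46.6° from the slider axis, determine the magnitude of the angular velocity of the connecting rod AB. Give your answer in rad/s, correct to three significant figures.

38.7

ω = 197.1 rad/s (converted from 1882 rpm).
The rod makes angle φ with the slider axis where L sinφ = r sinθ; differentiating, L cosφ·φ̇ = r ω cosθ.
L cosφ = √(L² − r² sin²θ) = 0.069323 m.
|ω_rod| = r ω |cosθ| / √(L² − r² sin²θ) = 0.0198·197.1·0.68709/0.069323 = 38.677 rad/s.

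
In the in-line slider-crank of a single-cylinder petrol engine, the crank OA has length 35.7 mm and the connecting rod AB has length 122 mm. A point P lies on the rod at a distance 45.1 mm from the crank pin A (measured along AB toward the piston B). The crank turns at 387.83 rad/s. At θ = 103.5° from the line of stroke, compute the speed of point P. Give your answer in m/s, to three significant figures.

13.3

ω = 387.8 rad/s.  Crank-pin speed |V_A| = rω = 13.846 m/s, perpendicular to OA.
Rod angle: sinφ = −(r/L) sinθ ⇒ φ = -16.531°; ω_rod = −rω cosθ/√(L²−r²sin²θ) = +27.636 rad/s.
V_P = V_A + ω_rod × AP, with AP = 0.0451 m along the rod.
Components: V_Px = −rω sinθ − a·ω_rod·sinφ = -13.108 m/s;  V_Py = rω cosθ + a·ω_rod·cosφ = -2.0373 m/s.
|V_P| = √(V_Px² + V_Py²) = 13.266 m/s.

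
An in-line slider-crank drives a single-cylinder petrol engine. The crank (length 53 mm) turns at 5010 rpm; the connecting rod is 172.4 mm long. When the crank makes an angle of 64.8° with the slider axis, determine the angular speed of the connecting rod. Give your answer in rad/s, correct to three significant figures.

71.5

ω = 524.6 rad/s (converted from 5010 rpm).
The rod makes angle φ with the slider axis where L sinφ = r sinθ; differentiating, L cosφ·φ̇ = r ω cosθ.
L cosφ = √(L² − r² sin²θ) = 0.1656 m.
|ω_rod| = r ω |cosθ| / √(L² − r² sin²θ) = 0.053·524.6·0.42578/0.1656 = 71.495 rad/s.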